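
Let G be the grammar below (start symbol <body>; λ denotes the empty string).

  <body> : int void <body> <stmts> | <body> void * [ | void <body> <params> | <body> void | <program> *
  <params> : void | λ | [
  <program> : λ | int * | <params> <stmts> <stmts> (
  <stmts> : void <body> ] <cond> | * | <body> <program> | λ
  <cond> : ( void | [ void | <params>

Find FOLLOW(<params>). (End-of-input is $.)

{ $, (, *, [, ], int, void }

In <body> : void <body> <params>: <params> is at the end, add FOLLOW(<body>) = { $, (, *, [, ], int, void }.
In <program> : <params> <stmts> <stmts> (: add FIRST(<stmts> <stmts> () = { (, *, [, int, void }.
In <cond> : <params>: <params> is at the end, add FOLLOW(<cond>) = { $, (, *, [, ], int, void }.
Union: FOLLOW(<params>) = { $, (, *, [, ], int, void }.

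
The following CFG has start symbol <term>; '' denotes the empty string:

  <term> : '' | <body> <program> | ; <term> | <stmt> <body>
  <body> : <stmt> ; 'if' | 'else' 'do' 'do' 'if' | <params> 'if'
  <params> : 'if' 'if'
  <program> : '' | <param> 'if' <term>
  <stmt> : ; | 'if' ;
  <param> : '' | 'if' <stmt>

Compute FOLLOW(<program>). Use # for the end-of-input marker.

{ # }

In <term> : <body> <program>: <program> is at the end, add FOLLOW(<term>) = { # }.
Union: FOLLOW(<program>) = { # }.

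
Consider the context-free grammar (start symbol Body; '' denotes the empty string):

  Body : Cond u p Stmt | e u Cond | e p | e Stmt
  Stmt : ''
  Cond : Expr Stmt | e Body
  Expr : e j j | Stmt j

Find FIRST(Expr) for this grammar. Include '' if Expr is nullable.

Expr : e j j contributes {e}.
From Expr : Stmt j: Stmt nullable, take FIRST(Stmt) ∪ {j} = { j }.
Union: FIRST(Expr) = { e, j }.

{ e, j }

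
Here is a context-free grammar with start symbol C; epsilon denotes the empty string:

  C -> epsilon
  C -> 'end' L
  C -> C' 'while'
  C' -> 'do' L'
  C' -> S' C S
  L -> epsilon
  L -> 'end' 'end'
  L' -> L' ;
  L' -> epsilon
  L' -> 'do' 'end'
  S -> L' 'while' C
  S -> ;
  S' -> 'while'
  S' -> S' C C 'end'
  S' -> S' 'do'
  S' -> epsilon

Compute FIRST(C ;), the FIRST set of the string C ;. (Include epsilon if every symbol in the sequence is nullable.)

Add FIRST(C)\{epsilon} = { 'do', 'end', 'while', ; }; C is nullable, continue.
; is a terminal; add {;} and stop.

{ 'do', 'end', 'while', ; }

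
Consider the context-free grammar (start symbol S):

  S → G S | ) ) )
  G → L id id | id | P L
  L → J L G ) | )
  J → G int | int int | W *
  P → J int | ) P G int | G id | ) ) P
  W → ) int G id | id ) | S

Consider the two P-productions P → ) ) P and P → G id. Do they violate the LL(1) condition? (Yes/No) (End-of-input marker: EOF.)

Yes

FIRST() ) P) = { ) } and FIRST(G id) = { ), id, int }.
Both contain ), so the two alternatives are not disjoint — LL(1) conflict.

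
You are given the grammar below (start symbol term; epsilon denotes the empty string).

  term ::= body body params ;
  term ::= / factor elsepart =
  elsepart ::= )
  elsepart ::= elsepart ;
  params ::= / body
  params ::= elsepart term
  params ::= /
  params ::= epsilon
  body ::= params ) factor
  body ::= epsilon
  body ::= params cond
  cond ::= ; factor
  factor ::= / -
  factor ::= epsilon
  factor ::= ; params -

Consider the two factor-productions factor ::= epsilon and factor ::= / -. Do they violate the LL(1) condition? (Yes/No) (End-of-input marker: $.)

FIRST(epsilon) = { epsilon } and FIRST(/ -) = { / }.
The first alternative is nullable and FOLLOW(factor) = { ), -, /, ; } shares / with FIRST of the second — conflict.

Yes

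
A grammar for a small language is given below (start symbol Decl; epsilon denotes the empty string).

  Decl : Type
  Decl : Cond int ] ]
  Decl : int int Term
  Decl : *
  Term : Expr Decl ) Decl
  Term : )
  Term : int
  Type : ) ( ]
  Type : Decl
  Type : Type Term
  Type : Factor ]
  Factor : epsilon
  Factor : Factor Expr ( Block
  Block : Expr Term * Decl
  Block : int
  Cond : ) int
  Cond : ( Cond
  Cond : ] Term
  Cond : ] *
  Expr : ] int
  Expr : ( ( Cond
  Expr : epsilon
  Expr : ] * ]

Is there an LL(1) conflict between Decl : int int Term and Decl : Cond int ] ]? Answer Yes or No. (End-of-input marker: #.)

No

FIRST(int int Term) = { int } and FIRST(Cond int ] ]) = { (, ), ] }.
The FIRST sets are disjoint and neither alternative is nullable — no conflict.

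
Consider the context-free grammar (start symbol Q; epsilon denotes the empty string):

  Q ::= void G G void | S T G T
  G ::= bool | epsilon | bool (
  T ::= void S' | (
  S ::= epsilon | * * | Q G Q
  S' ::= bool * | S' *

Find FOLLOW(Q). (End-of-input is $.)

Q is the start symbol, so $ ∈ FOLLOW(Q).
In S ::= Q G Q: add FIRST(G Q) = { (, *, bool, void }.
In S ::= Q G Q: Q is at the end, add FOLLOW(S) = { (, void }.
Union: FOLLOW(Q) = { $, (, *, bool, void }.

{ $, (, *, bool, void }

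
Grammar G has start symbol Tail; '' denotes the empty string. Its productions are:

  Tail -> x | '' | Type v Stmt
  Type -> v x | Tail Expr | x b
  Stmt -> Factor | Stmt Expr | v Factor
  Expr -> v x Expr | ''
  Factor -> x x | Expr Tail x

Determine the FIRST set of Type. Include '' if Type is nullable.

Type -> v x contributes {v}.
From Type -> Tail Expr: Tail, Expr nullable, take FIRST(Tail) ∪ FIRST(Expr) = { v, x }; also '' since the whole RHS is nullable.
Type -> x b contributes {x}.
Union: FIRST(Type) = { v, x, '' }.

{ v, x, '' }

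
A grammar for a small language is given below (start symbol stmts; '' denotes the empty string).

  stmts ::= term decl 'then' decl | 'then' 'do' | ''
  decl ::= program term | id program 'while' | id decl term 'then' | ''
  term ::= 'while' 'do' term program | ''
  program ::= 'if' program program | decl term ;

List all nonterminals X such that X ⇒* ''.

{ decl, stmts, term }

Directly nullable (have an ''-production): stmts, decl, term.
No other nonterminal has a production whose RHS symbols are all nullable.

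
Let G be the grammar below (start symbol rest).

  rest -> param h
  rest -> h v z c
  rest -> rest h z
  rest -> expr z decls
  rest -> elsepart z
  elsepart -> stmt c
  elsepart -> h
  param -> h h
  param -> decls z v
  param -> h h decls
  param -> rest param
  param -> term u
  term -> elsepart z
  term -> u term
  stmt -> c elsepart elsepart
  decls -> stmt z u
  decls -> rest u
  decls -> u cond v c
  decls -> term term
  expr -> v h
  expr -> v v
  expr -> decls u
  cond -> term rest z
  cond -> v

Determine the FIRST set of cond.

From cond -> term rest z: add FIRST(term) = { c, h, u }.
cond -> v contributes {v}.
Union: FIRST(cond) = { c, h, u, v }.

{ c, h, u, v }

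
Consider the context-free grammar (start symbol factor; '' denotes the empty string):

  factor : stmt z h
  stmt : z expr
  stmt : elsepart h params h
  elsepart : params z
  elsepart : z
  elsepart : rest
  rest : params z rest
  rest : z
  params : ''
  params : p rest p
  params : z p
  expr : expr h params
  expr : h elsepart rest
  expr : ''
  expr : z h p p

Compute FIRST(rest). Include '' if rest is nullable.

{ p, z }

From rest : params z rest: params nullable, take FIRST(params) ∪ {z} = { p, z }.
rest : z contributes {z}.
Union: FIRST(rest) = { p, z }.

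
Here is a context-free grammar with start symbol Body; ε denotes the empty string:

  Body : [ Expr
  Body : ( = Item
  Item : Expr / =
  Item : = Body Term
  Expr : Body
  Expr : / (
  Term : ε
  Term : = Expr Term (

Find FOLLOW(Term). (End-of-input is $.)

In Item : = Body Term: Term is at the end, add FOLLOW(Item) = { $, (, /, = }.
In Term : = Expr Term (: add FIRST(() = { ( }.
Union: FOLLOW(Term) = { $, (, /, = }.

{ $, (, /, = }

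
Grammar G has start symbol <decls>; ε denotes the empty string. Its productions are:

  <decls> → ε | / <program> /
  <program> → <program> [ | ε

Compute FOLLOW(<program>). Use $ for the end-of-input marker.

{ /, [ }

In <decls> → / <program> /: add FIRST(/) = { / }.
In <program> → <program> [: add FIRST([) = { [ }.
Union: FOLLOW(<program>) = { /, [ }.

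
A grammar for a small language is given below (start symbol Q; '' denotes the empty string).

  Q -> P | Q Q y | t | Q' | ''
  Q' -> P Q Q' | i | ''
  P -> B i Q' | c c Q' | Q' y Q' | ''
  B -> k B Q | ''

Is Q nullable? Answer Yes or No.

Q has an ''-production, so Q ⇒ ''.

Yes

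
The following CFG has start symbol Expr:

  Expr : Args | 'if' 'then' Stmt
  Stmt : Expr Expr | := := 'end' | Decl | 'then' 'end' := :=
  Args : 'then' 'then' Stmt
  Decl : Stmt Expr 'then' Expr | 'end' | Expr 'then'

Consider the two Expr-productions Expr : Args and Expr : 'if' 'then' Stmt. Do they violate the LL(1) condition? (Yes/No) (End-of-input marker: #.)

FIRST(Args) = { 'then' } and FIRST('if' 'then' Stmt) = { 'if' }.
The FIRST sets are disjoint and neither alternative is nullable — no conflict.

No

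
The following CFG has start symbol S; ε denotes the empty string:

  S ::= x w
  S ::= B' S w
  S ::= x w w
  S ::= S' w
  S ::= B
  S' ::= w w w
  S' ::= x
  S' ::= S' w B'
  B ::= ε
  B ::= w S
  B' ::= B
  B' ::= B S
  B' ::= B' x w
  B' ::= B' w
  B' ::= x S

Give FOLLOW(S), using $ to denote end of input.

S is the start symbol, so $ ∈ FOLLOW(S).
In S ::= B' S w: add FIRST(w) = { w }.
In B ::= w S: S is at the end, add FOLLOW(B) = { $, w, x }.
In B' ::= B S: S is at the end, add FOLLOW(B') = { w, x }.
In B' ::= x S: S is at the end, add FOLLOW(B') = { w, x }.
Union: FOLLOW(S) = { $, w, x }.

{ $, w, x }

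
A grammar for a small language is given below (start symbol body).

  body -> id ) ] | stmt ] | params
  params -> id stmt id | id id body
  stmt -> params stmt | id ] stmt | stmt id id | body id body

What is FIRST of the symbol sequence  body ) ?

{ id }

Add FIRST(body) = { id }; body is not nullable, stop.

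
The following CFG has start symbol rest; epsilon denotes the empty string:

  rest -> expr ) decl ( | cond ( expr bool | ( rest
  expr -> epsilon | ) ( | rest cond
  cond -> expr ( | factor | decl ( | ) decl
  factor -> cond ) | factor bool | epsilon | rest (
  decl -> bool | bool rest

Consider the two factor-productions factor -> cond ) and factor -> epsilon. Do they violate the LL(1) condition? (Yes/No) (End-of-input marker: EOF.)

Yes

FIRST(cond )) = { (, ), bool } and FIRST(epsilon) = { epsilon }.
The second alternative is nullable and FOLLOW(factor) = { (, ), bool } shares ( with FIRST of the first — conflict.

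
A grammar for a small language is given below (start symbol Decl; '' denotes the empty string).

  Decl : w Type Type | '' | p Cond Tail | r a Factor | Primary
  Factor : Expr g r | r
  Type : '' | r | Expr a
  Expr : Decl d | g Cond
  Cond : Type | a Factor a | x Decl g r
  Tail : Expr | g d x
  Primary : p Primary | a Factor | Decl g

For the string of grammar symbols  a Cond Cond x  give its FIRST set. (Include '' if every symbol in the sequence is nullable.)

a is a terminal; add {a} and stop.

{ a }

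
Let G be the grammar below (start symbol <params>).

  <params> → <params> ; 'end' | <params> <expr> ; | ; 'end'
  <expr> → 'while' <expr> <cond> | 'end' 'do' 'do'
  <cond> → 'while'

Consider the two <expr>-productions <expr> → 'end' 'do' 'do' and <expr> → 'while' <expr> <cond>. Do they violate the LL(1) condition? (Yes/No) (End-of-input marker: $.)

FIRST('end' 'do' 'do') = { 'end' } and FIRST('while' <expr> <cond>) = { 'while' }.
The FIRST sets are disjoint and neither alternative is nullable — no conflict.

No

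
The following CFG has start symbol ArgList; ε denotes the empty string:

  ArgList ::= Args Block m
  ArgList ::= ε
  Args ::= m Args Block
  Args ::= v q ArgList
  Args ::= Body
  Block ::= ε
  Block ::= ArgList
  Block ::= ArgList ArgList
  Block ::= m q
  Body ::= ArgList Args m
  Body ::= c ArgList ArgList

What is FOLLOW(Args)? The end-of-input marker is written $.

In ArgList ::= Args Block m: add FIRST(Block m) = { c, m, v }.
In Args ::= m Args Block: add FIRST(Block)\{ε} = { c, m, v }.
  Since Block is nullable, also add FOLLOW(Args) = { c, m, v }.
In Body ::= ArgList Args m: add FIRST(m) = { m }.
Union: FOLLOW(Args) = { c, m, v }.

{ c, m, v }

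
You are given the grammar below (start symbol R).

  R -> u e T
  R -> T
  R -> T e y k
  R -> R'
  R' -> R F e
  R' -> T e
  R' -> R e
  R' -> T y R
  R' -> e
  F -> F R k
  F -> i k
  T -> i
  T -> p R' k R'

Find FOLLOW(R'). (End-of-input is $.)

In R -> R': R' is at the end, add FOLLOW(R) = { $, e, i, k, y }.
In T -> p R' k R': add FIRST(k R') = { k }.
In T -> p R' k R': R' is at the end, add FOLLOW(T) = { $, e, i, k, y }.
Union: FOLLOW(R') = { $, e, i, k, y }.

{ $, e, i, k, y }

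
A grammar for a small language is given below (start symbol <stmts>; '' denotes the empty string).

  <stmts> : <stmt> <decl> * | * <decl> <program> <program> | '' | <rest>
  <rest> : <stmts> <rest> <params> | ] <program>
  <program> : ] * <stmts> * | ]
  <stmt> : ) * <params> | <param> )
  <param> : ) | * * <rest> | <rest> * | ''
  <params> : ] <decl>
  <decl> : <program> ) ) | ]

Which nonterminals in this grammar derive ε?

{ <param>, <stmts> }

Directly nullable (have an ''-production): <stmts>, <param>.
No other nonterminal has a production whose RHS symbols are all nullable.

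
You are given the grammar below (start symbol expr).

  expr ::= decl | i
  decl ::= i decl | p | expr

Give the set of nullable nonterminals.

{ } (none)

No nonterminal has an empty production or an RHS whose symbols are all nullable.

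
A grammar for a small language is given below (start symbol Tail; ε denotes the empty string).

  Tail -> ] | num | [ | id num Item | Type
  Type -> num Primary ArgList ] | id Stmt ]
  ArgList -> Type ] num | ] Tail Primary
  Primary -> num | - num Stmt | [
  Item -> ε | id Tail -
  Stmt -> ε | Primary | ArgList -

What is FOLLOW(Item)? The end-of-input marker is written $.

{ $, -, [, num }

In Tail -> id num Item: Item is at the end, add FOLLOW(Tail) = { $, -, [, num }.
Union: FOLLOW(Item) = { $, -, [, num }.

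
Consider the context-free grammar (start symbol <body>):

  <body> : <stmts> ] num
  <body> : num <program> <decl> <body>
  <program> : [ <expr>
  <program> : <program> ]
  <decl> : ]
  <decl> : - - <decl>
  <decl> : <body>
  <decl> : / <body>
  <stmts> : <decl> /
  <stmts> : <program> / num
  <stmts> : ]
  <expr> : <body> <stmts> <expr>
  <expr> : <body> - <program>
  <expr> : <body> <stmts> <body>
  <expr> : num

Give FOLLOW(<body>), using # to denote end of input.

{ #, -, /, [, ], num }

<body> is the start symbol, so # ∈ FOLLOW(<body>).
In <body> : num <program> <decl> <body>: <body> is at the end, add FOLLOW(<body>) = { #, -, /, [, ], num }.
In <decl> : <body>: <body> is at the end, add FOLLOW(<decl>) = { -, /, [, ], num }.
In <decl> : / <body>: <body> is at the end, add FOLLOW(<decl>) = { -, /, [, ], num }.
In <expr> : <body> <stmts> <expr>: add FIRST(<stmts> <expr>) = { -, /, [, ], num }.
In <expr> : <body> - <program>: add FIRST(- <program>) = { - }.
In <expr> : <body> <stmts> <body>: add FIRST(<stmts> <body>) = { -, /, [, ], num }.
In <expr> : <body> <stmts> <body>: <body> is at the end, add FOLLOW(<expr>) = { -, /, [, ], num }.
Union: FOLLOW(<body>) = { #, -, /, [, ], num }.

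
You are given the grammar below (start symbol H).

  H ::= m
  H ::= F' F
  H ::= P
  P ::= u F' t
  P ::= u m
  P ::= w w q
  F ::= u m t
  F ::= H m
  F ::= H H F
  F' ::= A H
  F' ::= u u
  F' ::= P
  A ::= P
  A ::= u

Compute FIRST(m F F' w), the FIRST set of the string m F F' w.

m is a terminal; add {m} and stop.

{ m }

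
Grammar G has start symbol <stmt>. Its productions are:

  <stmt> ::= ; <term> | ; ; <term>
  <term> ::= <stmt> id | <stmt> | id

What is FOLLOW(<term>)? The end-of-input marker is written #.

{ #, id }

In <stmt> ::= ; <term>: <term> is at the end, add FOLLOW(<stmt>) = { #, id }.
In <stmt> ::= ; ; <term>: <term> is at the end, add FOLLOW(<stmt>) = { #, id }.
Union: FOLLOW(<term>) = { #, id }.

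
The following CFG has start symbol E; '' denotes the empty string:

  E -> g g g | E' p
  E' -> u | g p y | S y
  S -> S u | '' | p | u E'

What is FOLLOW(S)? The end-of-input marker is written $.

{ u, y }

In E' -> S y: add FIRST(y) = { y }.
In S -> S u: add FIRST(u) = { u }.
Union: FOLLOW(S) = { u, y }.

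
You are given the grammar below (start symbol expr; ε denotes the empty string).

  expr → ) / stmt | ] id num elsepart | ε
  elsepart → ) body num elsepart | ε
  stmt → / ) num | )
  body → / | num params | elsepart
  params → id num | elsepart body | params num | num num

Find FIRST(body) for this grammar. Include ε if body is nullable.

body → / contributes {/}.
body → num params contributes {num}.
From body → elsepart: add FIRST(elsepart) = { ), ε } (including ε since elsepart is nullable).
Union: FIRST(body) = { ), /, num, ε }.

{ ), /, num, ε }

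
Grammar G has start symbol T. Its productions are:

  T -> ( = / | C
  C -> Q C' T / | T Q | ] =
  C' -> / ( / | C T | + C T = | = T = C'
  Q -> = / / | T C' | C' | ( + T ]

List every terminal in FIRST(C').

{ (, +, /, =, ] }

C' -> / ( / contributes {/}.
From C' -> C T: add FIRST(C) = { (, +, /, =, ] }.
C' -> + C T = contributes {+}.
C' -> = T = C' contributes {=}.
Union: FIRST(C') = { (, +, /, =, ] }.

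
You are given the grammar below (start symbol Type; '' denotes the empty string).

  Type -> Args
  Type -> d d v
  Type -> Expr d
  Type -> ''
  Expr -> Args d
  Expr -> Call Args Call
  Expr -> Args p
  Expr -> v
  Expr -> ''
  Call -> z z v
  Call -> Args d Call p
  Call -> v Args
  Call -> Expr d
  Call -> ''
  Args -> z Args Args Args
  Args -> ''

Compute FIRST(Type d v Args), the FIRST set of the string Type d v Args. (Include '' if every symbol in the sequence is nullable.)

{ d, p, v, z }

Add FIRST(Type)\{''} = { d, p, v, z }; Type is nullable, continue.
d is a terminal; add {d} and stop.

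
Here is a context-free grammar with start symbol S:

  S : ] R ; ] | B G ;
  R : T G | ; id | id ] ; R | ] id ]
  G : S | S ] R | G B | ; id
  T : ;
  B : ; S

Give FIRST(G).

{ ;, ] }

From G : S: add FIRST(S) = { ;, ] }.
From G : S ] R: add FIRST(S) = { ;, ] }.
From G : G B: add FIRST(G) = { ;, ] }.
G : ; id contributes {;}.
Union: FIRST(G) = { ;, ] }.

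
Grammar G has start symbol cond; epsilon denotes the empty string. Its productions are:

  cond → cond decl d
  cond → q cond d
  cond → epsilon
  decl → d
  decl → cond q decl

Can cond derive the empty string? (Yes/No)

Yes

cond has an epsilon-production, so cond ⇒ epsilon.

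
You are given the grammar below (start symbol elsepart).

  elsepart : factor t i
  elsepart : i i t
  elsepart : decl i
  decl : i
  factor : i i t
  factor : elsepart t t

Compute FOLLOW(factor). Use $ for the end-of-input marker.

In elsepart : factor t i: add FIRST(t i) = { t }.
Union: FOLLOW(factor) = { t }.

{ t }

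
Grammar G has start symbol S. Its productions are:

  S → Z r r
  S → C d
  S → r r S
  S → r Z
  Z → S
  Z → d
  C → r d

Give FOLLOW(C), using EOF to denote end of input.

In S → C d: add FIRST(d) = { d }.
Union: FOLLOW(C) = { d }.

{ d }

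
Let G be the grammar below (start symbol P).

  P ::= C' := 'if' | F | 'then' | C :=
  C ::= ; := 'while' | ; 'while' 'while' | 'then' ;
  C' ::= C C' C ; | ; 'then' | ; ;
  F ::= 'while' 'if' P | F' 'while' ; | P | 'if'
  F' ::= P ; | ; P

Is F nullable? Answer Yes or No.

No nonterminal in this grammar is nullable.
No production of F has an RHS whose symbols are all nullable, so F is not nullable.

No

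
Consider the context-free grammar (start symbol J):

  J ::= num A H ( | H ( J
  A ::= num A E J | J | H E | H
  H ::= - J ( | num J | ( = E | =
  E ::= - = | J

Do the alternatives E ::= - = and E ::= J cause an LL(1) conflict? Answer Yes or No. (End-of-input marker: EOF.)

Yes

FIRST(- =) = { - } and FIRST(J) = { (, -, =, num }.
Both contain -, so the two alternatives are not disjoint — LL(1) conflict.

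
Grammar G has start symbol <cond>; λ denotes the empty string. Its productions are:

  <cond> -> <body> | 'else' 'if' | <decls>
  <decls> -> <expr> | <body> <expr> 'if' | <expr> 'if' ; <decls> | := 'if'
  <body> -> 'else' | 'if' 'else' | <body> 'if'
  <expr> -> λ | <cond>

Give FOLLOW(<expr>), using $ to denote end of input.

{ $, 'if' }

In <decls> -> <expr>: <expr> is at the end, add FOLLOW(<decls>) = { $, 'if' }.
In <decls> -> <body> <expr> 'if': add FIRST('if') = { 'if' }.
In <decls> -> <expr> 'if' ; <decls>: add FIRST('if' ; <decls>) = { 'if' }.
Union: FOLLOW(<expr>) = { $, 'if' }.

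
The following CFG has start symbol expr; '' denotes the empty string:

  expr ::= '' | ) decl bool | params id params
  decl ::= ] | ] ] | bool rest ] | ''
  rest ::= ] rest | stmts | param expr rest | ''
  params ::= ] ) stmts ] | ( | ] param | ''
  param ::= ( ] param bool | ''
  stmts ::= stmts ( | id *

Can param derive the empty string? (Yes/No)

param has an ''-production, so param ⇒ ''.

Yes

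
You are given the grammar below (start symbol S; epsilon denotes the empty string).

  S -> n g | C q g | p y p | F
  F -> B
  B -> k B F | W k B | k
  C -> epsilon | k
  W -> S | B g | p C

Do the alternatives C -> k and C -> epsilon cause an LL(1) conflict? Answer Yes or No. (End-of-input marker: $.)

FIRST(k) = { k } and FIRST(epsilon) = { epsilon }.
The second alternative is nullable and FOLLOW(C) = { k, q } shares k with FIRST of the first — conflict.

Yes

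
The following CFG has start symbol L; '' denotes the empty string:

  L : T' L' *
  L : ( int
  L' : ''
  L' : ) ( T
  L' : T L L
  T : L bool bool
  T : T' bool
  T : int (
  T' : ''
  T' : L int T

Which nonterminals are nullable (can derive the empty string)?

{ L', T' }

Directly nullable (have an ''-production): L', T'.
No other nonterminal has a production whose RHS symbols are all nullable.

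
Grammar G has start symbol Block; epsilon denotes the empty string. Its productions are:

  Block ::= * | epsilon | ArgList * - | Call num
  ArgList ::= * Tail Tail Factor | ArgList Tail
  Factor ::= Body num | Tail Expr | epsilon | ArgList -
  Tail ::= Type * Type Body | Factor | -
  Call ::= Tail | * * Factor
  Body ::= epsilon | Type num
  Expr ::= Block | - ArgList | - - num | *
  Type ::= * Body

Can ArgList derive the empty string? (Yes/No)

Nullable nonterminals: Block, Body, Call, Expr, Factor, Tail.
No production of ArgList has an RHS whose symbols are all nullable, so ArgList is not nullable.

No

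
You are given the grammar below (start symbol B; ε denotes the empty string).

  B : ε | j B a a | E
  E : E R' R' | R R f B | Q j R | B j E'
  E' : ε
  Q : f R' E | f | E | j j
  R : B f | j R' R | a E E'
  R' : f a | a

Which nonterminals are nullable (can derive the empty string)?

{ B, E' }

Directly nullable (have an ε-production): B, E'.
No other nonterminal has a production whose RHS symbols are all nullable.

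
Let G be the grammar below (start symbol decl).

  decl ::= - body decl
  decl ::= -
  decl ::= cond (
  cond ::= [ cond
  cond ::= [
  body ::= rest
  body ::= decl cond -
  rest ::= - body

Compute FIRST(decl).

decl ::= - body decl contributes {-}.
decl ::= - contributes {-}.
From decl ::= cond (: add FIRST(cond) = { [ }.
Union: FIRST(decl) = { -, [ }.

{ -, [ }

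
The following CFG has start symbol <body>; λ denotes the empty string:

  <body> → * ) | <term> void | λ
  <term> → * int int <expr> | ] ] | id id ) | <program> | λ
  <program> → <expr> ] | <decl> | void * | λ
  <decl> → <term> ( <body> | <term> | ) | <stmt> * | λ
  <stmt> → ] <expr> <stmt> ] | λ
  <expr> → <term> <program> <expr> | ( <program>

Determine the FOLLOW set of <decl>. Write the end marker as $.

In <program> → <decl>: <decl> is at the end, add FOLLOW(<program>) = { (, ), *, ], id, void }.
Union: FOLLOW(<decl>) = { (, ), *, ], id, void }.

{ (, ), *, ], id, void }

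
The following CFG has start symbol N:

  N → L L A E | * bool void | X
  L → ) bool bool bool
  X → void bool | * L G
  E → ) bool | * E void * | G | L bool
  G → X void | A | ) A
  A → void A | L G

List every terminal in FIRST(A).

A → void A contributes {void}.
From A → L G: add FIRST(L) = { ) }.
Union: FIRST(A) = { ), void }.

{ ), void }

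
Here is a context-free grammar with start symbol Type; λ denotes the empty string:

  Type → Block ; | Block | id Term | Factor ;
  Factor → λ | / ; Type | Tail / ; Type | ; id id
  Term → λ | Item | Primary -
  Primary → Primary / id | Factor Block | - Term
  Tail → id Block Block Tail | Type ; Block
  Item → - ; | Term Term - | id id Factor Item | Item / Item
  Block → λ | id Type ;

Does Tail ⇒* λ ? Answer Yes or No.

No

Nullable nonterminals: Block, Factor, Primary, Term, Type.
No production of Tail has an RHS whose symbols are all nullable, so Tail is not nullable.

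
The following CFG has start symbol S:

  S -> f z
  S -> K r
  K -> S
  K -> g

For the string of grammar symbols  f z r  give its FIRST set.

f is a terminal; add {f} and stop.

{ f }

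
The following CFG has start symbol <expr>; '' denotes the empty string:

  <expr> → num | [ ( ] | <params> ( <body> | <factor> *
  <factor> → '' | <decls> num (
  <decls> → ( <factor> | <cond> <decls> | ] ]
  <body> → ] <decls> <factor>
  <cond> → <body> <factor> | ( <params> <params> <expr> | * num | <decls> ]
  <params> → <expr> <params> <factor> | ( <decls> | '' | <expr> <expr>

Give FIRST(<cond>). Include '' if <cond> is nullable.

From <cond> → <body> <factor>: add FIRST(<body>) = { ] }.
<cond> → ( <params> <params> <expr> contributes {(}.
<cond> → * num contributes {*}.
From <cond> → <decls> ]: add FIRST(<decls>) = { (, *, ] }.
Union: FIRST(<cond>) = { (, *, ] }.

{ (, *, ] }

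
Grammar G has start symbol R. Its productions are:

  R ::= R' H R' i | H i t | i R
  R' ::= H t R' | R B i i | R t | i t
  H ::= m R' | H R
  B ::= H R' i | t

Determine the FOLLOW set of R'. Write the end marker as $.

In R ::= R' H R' i: add FIRST(H R' i) = { m }.
In R ::= R' H R' i: add FIRST(i) = { i }.
In R' ::= H t R': R' is at the end, add FOLLOW(R') = { i, m, t }.
In H ::= m R': R' is at the end, add FOLLOW(H) = { i, m, t }.
In B ::= H R' i: add FIRST(i) = { i }.
Union: FOLLOW(R') = { i, m, t }.

{ i, m, t }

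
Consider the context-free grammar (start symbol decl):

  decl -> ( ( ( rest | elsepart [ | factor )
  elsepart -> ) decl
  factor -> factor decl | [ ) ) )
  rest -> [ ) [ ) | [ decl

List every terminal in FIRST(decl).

decl -> ( ( ( rest contributes {(}.
From decl -> elsepart [: add FIRST(elsepart) = { ) }.
From decl -> factor ): add FIRST(factor) = { [ }.
Union: FIRST(decl) = { (, ), [ }.

{ (, ), [ }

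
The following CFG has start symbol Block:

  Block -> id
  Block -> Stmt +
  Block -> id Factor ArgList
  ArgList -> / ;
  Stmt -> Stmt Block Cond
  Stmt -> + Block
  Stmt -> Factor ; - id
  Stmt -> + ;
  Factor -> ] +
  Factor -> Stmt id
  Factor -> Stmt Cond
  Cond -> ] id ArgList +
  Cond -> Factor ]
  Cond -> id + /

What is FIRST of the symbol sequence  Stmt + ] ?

{ +, ] }

Add FIRST(Stmt) = { +, ] }; Stmt is not nullable, stop.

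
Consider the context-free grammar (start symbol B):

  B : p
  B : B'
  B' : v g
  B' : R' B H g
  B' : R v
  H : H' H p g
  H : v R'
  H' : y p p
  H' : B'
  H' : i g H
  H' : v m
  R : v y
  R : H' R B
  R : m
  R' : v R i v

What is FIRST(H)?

{ i, m, v, y }

From H : H' H p g: add FIRST(H') = { i, m, v, y }.
H : v R' contributes {v}.
Union: FIRST(H) = { i, m, v, y }.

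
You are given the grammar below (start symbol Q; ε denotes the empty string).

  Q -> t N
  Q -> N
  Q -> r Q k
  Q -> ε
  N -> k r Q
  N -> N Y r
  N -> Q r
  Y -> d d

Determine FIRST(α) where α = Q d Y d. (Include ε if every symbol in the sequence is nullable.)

{ d, k, r, t }

Add FIRST(Q)\{ε} = { k, r, t }; Q is nullable, continue.
d is a terminal; add {d} and stop.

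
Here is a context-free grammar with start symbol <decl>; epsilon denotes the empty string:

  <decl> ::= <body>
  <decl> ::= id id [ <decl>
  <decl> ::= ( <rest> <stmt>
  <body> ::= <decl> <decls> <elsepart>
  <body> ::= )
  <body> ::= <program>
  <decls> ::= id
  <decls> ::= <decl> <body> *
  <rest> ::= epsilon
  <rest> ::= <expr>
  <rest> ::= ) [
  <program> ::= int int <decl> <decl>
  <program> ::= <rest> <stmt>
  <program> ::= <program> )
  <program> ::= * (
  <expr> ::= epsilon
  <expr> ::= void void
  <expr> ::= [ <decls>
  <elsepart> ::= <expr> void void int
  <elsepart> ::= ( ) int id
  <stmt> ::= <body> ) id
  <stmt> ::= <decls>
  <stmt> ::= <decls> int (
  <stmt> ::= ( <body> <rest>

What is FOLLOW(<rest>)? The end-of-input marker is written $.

{ $, (, ), *, [, id, int, void }

In <decl> ::= ( <rest> <stmt>: add FIRST(<stmt>) = { (, ), *, [, id, int, void }.
In <program> ::= <rest> <stmt>: add FIRST(<stmt>) = { (, ), *, [, id, int, void }.
In <stmt> ::= ( <body> <rest>: <rest> is at the end, add FOLLOW(<stmt>) = { $, (, ), *, [, id, int, void }.
Union: FOLLOW(<rest>) = { $, (, ), *, [, id, int, void }.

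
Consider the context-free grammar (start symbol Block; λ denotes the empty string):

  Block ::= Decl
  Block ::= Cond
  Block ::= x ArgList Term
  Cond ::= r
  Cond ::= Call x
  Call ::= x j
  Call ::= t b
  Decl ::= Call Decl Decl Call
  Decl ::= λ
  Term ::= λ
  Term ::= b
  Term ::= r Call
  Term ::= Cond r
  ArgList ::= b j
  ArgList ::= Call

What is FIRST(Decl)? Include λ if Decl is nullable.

{ t, x, λ }

From Decl ::= Call Decl Decl Call: add FIRST(Call) = { t, x }.
Decl ::= λ contributes λ.
Union: FIRST(Decl) = { t, x, λ }.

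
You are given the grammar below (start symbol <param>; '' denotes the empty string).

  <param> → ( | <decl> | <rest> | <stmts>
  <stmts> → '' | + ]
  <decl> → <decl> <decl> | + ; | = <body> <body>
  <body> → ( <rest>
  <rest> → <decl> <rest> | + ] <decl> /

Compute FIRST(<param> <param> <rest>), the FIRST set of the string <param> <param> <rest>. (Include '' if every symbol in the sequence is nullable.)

Add FIRST(<param>)\{''} = { (, +, = }; <param> is nullable, continue.
Add FIRST(<param>)\{''} = { (, +, = }; <param> is nullable, continue.
Add FIRST(<rest>) = { +, = }; <rest> is not nullable, stop.

{ (, +, = }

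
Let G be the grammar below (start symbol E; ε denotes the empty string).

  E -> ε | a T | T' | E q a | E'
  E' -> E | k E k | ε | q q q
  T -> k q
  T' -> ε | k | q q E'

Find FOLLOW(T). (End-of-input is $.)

In E -> a T: T is at the end, add FOLLOW(E) = { $, k, q }.
Union: FOLLOW(T) = { $, k, q }.

{ $, k, q }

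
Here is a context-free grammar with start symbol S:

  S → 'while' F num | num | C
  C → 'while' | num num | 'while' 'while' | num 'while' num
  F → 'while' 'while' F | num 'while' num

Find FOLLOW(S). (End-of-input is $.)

S is the start symbol, so $ ∈ FOLLOW(S).
Union: FOLLOW(S) = { $ }.

{ $ }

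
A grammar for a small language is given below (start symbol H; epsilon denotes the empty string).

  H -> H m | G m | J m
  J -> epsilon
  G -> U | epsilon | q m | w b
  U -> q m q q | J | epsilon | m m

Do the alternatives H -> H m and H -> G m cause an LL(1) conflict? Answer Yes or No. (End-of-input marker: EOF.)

FIRST(H m) = { m, q, w } and FIRST(G m) = { m, q, w }.
Both contain m, so the two alternatives are not disjoint — LL(1) conflict.

Yes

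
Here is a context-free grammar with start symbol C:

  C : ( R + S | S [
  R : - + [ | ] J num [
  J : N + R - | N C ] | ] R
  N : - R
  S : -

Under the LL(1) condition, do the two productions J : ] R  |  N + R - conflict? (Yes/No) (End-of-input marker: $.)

FIRST(] R) = { ] } and FIRST(N + R -) = { - }.
The FIRST sets are disjoint and neither alternative is nullable — no conflict.

No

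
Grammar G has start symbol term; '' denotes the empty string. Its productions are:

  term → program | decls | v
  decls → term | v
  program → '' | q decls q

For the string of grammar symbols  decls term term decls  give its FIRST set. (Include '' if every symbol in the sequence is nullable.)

Add FIRST(decls)\{''} = { q, v }; decls is nullable, continue.
Add FIRST(term)\{''} = { q, v }; term is nullable, continue.
Add FIRST(term)\{''} = { q, v }; term is nullable, continue.
Add FIRST(decls)\{''} = { q, v }; decls is nullable, continue.
Every symbol is nullable, so include ''.

{ q, v, '' }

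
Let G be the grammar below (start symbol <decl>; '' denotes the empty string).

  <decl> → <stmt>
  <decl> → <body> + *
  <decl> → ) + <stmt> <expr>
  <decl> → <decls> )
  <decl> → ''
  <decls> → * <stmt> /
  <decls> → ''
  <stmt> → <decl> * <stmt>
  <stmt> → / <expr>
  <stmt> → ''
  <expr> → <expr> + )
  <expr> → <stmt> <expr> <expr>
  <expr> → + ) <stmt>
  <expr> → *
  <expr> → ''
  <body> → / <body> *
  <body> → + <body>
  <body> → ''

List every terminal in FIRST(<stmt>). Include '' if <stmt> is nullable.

{ ), *, +, /, '' }

From <stmt> → <decl> * <stmt>: <decl> nullable, take FIRST(<decl>) ∪ {*} = { ), *, +, / }.
<stmt> → / <expr> contributes {/}.
<stmt> → '' contributes ''.
Union: FIRST(<stmt>) = { ), *, +, /, '' }.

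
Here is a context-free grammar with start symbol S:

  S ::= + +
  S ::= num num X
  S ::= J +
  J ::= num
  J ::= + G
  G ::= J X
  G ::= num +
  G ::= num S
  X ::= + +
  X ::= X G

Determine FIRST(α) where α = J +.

Add FIRST(J) = { +, num }; J is not nullable, stop.

{ +, num }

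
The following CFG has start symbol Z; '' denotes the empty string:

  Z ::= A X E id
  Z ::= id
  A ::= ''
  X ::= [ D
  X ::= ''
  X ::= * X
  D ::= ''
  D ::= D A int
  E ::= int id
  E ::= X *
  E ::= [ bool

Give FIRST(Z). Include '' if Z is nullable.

{ *, [, id, int }

From Z ::= A X E id: A, X nullable, take FIRST(A) ∪ FIRST(X) ∪ FIRST(E) = { *, [, int }.
Z ::= id contributes {id}.
Union: FIRST(Z) = { *, [, id, int }.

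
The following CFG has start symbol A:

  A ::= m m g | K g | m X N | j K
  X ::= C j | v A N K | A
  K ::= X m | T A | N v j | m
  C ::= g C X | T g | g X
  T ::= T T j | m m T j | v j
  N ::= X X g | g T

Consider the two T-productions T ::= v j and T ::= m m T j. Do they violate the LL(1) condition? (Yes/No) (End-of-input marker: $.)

No

FIRST(v j) = { v } and FIRST(m m T j) = { m }.
The FIRST sets are disjoint and neither alternative is nullable — no conflict.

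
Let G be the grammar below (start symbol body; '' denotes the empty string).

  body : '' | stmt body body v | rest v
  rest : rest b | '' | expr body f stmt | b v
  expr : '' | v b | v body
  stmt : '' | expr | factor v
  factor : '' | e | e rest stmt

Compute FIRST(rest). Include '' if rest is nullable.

From rest : rest b: rest nullable, take FIRST(rest) ∪ {b} = { b, e, f, v }.
rest : '' contributes ''.
From rest : expr body f stmt: expr, body nullable, take FIRST(expr) ∪ FIRST(body) ∪ {f} = { b, e, f, v }.
rest : b v contributes {b}.
Union: FIRST(rest) = { b, e, f, v, '' }.

{ b, e, f, v, '' }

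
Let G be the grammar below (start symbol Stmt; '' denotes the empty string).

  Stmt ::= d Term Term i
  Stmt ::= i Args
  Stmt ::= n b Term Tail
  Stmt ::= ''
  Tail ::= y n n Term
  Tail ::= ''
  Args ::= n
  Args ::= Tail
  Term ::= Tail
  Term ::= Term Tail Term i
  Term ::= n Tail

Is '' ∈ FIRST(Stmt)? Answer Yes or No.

Yes

Stmt has an ''-production, so Stmt ⇒ ''.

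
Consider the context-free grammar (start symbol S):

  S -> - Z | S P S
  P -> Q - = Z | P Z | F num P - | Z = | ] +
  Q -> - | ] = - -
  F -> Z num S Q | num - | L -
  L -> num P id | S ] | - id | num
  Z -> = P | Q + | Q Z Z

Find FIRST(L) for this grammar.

{ -, num }

L -> num P id contributes {num}.
From L -> S ]: add FIRST(S) = { - }.
L -> - id contributes {-}.
L -> num contributes {num}.
Union: FIRST(L) = { -, num }.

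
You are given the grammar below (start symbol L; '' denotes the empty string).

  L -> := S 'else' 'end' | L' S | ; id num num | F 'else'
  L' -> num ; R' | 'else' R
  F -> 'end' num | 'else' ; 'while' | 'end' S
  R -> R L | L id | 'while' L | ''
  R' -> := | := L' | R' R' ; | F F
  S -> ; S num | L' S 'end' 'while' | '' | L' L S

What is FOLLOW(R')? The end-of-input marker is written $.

{ $, 'else', 'end', :=, ;, id, num }

In L' -> num ; R': R' is at the end, add FOLLOW(L') = { $, 'else', 'end', :=, ;, id, num }.
In R' -> R' R' ;: add FIRST(R' ;) = { 'else', 'end', := }.
In R' -> R' R' ;: add FIRST(;) = { ; }.
Union: FOLLOW(R') = { $, 'else', 'end', :=, ;, id, num }.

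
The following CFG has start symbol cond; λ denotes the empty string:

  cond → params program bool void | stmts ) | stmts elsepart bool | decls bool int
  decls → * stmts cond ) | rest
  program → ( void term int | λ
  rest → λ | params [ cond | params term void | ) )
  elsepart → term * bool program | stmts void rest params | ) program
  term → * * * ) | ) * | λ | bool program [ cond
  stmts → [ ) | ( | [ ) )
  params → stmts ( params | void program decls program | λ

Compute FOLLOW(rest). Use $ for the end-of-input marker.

In decls → rest: rest is at the end, add FOLLOW(decls) = { (, ), *, [, bool, void }.
In elsepart → stmts void rest params: add FIRST(params)\{λ} = { (, [, void }.
  Since params is nullable, also add FOLLOW(elsepart) = { bool }.
Union: FOLLOW(rest) = { (, ), *, [, bool, void }.

{ (, ), *, [, bool, void }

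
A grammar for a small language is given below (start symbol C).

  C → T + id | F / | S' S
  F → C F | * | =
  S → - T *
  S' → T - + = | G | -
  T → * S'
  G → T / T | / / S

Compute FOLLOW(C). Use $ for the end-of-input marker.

{ $, *, -, /, = }

C is the start symbol, so $ ∈ FOLLOW(C).
In F → C F: add FIRST(F) = { *, -, /, = }.
Union: FOLLOW(C) = { $, *, -, /, = }.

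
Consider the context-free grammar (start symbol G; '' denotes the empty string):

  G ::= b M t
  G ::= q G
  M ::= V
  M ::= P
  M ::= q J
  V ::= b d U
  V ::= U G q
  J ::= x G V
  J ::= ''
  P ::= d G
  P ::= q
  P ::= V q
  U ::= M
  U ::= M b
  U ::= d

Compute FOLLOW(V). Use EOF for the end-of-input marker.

{ b, q, t }

In M ::= V: V is at the end, add FOLLOW(M) = { b, q, t }.
In J ::= x G V: V is at the end, add FOLLOW(J) = { b, q, t }.
In P ::= V q: add FIRST(q) = { q }.
Union: FOLLOW(V) = { b, q, t }.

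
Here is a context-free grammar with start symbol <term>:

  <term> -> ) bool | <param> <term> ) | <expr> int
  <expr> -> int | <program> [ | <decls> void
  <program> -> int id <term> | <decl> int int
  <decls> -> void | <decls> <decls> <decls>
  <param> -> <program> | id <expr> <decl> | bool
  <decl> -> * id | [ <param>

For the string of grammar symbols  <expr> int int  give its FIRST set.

{ *, [, int, void }

Add FIRST(<expr>) = { *, [, int, void }; <expr> is not nullable, stop.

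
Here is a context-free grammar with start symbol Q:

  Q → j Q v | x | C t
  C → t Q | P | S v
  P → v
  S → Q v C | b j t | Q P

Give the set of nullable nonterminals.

No nonterminal has an empty production or an RHS whose symbols are all nullable.

{ } (none)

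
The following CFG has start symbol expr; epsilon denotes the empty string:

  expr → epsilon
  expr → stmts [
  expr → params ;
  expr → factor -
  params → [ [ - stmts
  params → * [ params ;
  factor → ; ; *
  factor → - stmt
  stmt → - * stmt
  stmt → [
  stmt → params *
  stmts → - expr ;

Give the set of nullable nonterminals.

{ expr }

Directly nullable (have an epsilon-production): expr.
No other nonterminal has a production whose RHS symbols are all nullable.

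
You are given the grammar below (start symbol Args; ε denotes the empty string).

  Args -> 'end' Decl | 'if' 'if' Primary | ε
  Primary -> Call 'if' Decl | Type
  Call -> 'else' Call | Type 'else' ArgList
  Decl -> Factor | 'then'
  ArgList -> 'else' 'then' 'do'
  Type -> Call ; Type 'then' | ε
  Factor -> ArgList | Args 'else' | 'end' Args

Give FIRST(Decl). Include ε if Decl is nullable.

From Decl -> Factor: add FIRST(Factor) = { 'else', 'end', 'if' }.
Decl -> 'then' contributes {'then'}.
Union: FIRST(Decl) = { 'else', 'end', 'if', 'then' }.

{ 'else', 'end', 'if', 'then' }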